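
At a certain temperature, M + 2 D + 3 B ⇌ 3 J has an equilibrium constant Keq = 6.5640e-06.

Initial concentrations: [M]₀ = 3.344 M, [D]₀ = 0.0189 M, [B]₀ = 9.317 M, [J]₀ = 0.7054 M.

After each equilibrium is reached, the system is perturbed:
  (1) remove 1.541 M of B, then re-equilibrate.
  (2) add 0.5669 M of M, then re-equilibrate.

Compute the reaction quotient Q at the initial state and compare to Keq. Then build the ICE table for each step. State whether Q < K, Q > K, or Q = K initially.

Q₀ = 0.3633; Q > K (proceeds reverse)

Q₀ = 0.3633 vs Keq = 6.5640e-06 ⇒ Q>K, reverse
Step 1:
                    M           D           B           J
  init          3.344      0.0189       9.317      0.7054
  Δ            0.1851      0.3703      0.5554     -0.5554
  eq            3.529      0.3892       9.872        0.15
  solve Keq expr → x = -0.1851; check Q = 6.5640e-06
Then remove 1.541 M of B.
Step 2:
                    M           D           B           J
  init          3.529      0.3892       8.331        0.15
  Δ          0.006709     0.01342     0.02013    -0.02013
  eq            3.536      0.4026       8.352      0.1299
  solve Keq expr → x = -0.006709; check Q = 6.5640e-06
Then add 0.5669 M of M.
Step 3:
                    M           D           B           J
  init          4.103      0.4026       8.352      0.1299
  Δ         -0.001879   -0.003758   -0.005637    0.005637
  eq            4.101      0.3988       8.346      0.1355
  solve Keq expr → x = 0.001879; check Q = 6.5640e-06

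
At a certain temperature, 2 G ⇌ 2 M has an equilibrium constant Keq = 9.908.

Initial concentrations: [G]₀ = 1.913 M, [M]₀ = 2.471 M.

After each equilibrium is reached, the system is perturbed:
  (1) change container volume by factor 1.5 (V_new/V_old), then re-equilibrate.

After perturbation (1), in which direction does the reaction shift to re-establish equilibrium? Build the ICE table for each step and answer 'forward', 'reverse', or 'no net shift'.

Direction: no net shift

Q₀ = 1.668 vs Keq = 9.908 ⇒ Q<K, forward
Step 1:
                    G           M
  I             1.913       2.471
  C            -0.856       0.856
  E             1.057       3.327
  solve Keq expr → x = 0.428; check Q = 9.908
Then change container volume by factor 1.5 (V_new/V_old).
Step 2:
                    G           M
  I            0.7046       2.218
  C                 0           0
  E            0.7046       2.218
  solve Keq expr → x = 0; check Q = 9.908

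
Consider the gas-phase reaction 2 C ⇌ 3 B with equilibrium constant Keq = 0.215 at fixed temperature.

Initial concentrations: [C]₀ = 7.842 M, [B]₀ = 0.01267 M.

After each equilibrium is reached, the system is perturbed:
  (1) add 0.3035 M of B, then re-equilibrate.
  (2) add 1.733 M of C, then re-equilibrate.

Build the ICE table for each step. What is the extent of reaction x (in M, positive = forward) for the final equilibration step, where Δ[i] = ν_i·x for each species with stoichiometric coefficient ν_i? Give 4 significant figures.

Q₀ = 3.3073e-08 vs Keq = 0.215 ⇒ Q<K, forward
Step 1:
                   C          B
  I            7.842    0.01267
  C           -1.377      2.066
  E            6.465      2.079
  solve Keq expr → x = 0.6887; check Q = 0.215
Then add 0.3035 M of B.
Step 2:
                   C          B
  I            6.465      2.382
  C           0.1771    -0.2657
  E            6.642      2.117
  solve Keq expr → x = -0.08857; check Q = 0.215
Then add 1.733 M of C.
Step 3:
                   C          B
  I            8.375      2.117
  C          -0.2084     0.3126
  E            8.166      2.429
  solve Keq expr → x = 0.1042; check Q = 0.215

x = 0.1042 M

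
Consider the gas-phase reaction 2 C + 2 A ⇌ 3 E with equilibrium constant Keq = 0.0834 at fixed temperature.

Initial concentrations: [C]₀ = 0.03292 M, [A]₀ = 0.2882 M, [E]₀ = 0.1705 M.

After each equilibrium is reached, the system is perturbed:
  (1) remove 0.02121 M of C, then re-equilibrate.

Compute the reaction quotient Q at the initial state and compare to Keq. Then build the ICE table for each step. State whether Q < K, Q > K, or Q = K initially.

Q₀ = 55.06; Q > K (proceeds reverse)

Q₀ = 55.06 vs Keq = 0.0834 ⇒ Q>K, reverse
Step 1:
                    C           A           E
  I           0.03292      0.2882      0.1705
  C           0.07898     0.07898     -0.1185
  E            0.1119      0.3672     0.05202
  solve Keq expr → x = -0.03949; check Q = 0.0834
Then remove 0.02121 M of C.
Step 2:
                    C           A           E
  I           0.09069      0.3672     0.05202
  C          0.003553    0.003553   -0.005329
  E           0.09425      0.3707      0.0467
  solve Keq expr → x = -0.001776; check Q = 0.0834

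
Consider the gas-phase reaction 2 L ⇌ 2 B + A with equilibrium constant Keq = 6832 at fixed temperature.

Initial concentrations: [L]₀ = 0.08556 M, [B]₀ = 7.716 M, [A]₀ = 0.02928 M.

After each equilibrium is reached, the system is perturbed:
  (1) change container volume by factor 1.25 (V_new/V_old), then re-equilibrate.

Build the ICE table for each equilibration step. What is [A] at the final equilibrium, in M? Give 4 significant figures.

Q₀ = 238.1 vs Keq = 6832 ⇒ Q<K, forward
Step 1:
                    L           B           A
  I           0.08556       7.716     0.02928
  C          -0.06242     0.06242     0.03121
  E           0.02314       7.778     0.06049
  solve Keq expr → x = 0.03121; check Q = 6832
Then change container volume by factor 1.25 (V_new/V_old).
Step 2:
                    L           B           A
  I           0.01852       6.223     0.04839
  C         -0.001797    0.001797  8.9845e-04
  E           0.01672       6.225     0.04929
  solve Keq expr → x = 8.9845e-04; check Q = 6832

[A]_eq = 0.04929 M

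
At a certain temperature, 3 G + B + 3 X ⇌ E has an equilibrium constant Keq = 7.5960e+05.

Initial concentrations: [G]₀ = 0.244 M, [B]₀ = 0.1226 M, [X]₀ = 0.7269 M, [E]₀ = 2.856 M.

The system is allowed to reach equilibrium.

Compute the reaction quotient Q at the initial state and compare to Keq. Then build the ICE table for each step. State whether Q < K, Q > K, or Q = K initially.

Q₀ = 4175; Q < K (proceeds forward)

Q₀ = 4175 vs Keq = 7.5960e+05 ⇒ Q<K, forward
Step 1:
                    G           B           X           E
  I             0.244      0.1226      0.7269       2.856
  C           -0.1736    -0.05785     -0.1736     0.05785
  E           0.07045     0.06475      0.5533       2.914
  solve Keq expr → x = 0.05785; check Q = 7.5960e+05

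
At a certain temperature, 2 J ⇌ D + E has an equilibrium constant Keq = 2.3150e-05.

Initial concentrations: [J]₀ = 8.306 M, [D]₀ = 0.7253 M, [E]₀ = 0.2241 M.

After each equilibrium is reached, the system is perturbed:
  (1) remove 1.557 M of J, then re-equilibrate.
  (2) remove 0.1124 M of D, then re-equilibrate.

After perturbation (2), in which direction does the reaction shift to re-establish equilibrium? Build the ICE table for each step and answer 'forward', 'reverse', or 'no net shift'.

Direction: forward

Q₀ = 0.002356 vs Keq = 2.3150e-05 ⇒ Q>K, reverse
Step 1:
                   J          D          E
  Initial      8.306     0.7253     0.2241
  Change      0.4412    -0.2206    -0.2206
  Equil        8.747     0.5047    0.00351
  solve Keq expr → x = -0.2206; check Q = 2.3150e-05
Then remove 1.557 M of J.
Step 2:
                   J          D          E
  Initial       7.19     0.5047    0.00351
  Change    0.002263  -0.001131  -0.001131
  Equil        7.192     0.5036   0.002378
  solve Keq expr → x = -0.001131; check Q = 2.3150e-05
Then remove 0.1124 M of D.
Step 3:
                   J          D          E
  Initial      7.192     0.3912   0.002378
  Change   -0.001354 6.7689e-04 6.7689e-04
  Equil        7.191     0.3919   0.003055
  solve Keq expr → x = 6.7689e-04; check Q = 2.3150e-05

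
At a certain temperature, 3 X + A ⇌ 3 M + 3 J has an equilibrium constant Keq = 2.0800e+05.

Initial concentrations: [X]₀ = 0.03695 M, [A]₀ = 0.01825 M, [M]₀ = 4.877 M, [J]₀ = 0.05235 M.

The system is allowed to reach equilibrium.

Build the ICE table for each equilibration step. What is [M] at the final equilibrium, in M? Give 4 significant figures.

[M]_eq = 4.891 M

Q₀ = 1.8076e+04 vs Keq = 2.0800e+05 ⇒ Q<K, forward
Step 1:
                   X          A          M          J
  I          0.03695    0.01825      4.877    0.05235
  C           -0.014  -0.004666      0.014      0.014
  E          0.02295    0.01358      4.891    0.06635
  solve Keq expr → x = 0.004666; check Q = 2.0800e+05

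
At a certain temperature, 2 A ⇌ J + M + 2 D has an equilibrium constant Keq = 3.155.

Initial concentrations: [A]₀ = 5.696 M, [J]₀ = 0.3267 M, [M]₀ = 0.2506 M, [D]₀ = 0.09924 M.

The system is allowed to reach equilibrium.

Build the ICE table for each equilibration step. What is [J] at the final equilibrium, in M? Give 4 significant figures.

Q₀ = 2.4852e-05 vs Keq = 3.155 ⇒ Q<K, forward
Step 1:
                   A          J          M          D
  init         5.696     0.3267     0.2506    0.09924
  Δ            -2.85      1.425      1.425       2.85
  eq           2.846      1.752      1.676       2.95
  solve Keq expr → x = 1.425; check Q = 3.155

[J]_eq = 1.752 M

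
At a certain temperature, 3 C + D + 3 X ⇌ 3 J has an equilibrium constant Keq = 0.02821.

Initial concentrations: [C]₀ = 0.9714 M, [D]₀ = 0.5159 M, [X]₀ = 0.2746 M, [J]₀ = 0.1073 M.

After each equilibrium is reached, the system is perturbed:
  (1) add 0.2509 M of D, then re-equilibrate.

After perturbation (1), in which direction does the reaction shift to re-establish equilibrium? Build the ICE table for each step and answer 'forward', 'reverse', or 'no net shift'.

Direction: forward

Q₀ = 0.1262 vs Keq = 0.02821 ⇒ Q>K, reverse
Step 1:
                   C          D          X          J
  I           0.9714     0.5159     0.2746     0.1073
  C          0.03176    0.01059    0.03176   -0.03176
  E            1.003     0.5265     0.3064    0.07554
  solve Keq expr → x = -0.01059; check Q = 0.02821
Then add 0.2509 M of D.
Step 2:
                   C          D          X          J
  I            1.003     0.7774     0.3064    0.07554
  C        -0.007614  -0.002538  -0.007614   0.007614
  E           0.9955     0.7748     0.2987    0.08316
  solve Keq expr → x = 0.002538; check Q = 0.02821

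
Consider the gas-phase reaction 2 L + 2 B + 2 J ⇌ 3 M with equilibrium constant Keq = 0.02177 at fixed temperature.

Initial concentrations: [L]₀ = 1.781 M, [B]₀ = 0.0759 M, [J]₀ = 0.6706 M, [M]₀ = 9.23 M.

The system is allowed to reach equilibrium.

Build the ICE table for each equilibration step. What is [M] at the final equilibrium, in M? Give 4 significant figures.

Q₀ = 9.5690e+04 vs Keq = 0.02177 ⇒ Q>K, reverse
Step 1:
                    L           B           J           M
  init          1.781      0.0759      0.6706        9.23
  Δ               3.2         3.2         3.2      -4.801
  eq            4.981       3.276       3.871       4.429
  solve Keq expr → x = -1.6; check Q = 0.02177

[M]_eq = 4.429 M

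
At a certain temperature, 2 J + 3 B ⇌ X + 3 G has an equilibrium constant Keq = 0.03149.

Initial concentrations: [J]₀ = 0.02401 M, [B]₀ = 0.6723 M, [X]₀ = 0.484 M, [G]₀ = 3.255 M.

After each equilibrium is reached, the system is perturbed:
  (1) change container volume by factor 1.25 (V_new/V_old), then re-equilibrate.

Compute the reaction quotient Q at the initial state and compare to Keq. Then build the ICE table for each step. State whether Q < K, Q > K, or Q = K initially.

Q₀ = 9.5285e+04; Q > K (proceeds reverse)

Q₀ = 9.5285e+04 vs Keq = 0.03149 ⇒ Q>K, reverse
Step 1:
                    J           B           X           G
  init        0.02401      0.6723       0.484       3.255
  Δ            0.9026       1.354     -0.4513      -1.354
  eq           0.9266       2.026     0.03272       1.901
  solve Keq expr → x = -0.4513; check Q = 0.03149
Then change container volume by factor 1.25 (V_new/V_old).
Step 2:
                    J           B           X           G
  init         0.7413       1.621     0.02618       1.521
  Δ          0.007675     0.01151   -0.003838    -0.01151
  eq           0.7489       1.632     0.02234       1.509
  solve Keq expr → x = -0.003838; check Q = 0.03149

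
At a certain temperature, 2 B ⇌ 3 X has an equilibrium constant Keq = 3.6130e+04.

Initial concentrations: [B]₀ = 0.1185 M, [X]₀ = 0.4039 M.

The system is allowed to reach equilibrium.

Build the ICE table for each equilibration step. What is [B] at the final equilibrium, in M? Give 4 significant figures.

Q₀ = 4.692 vs Keq = 3.6130e+04 ⇒ Q<K, forward
Step 1:
                    B           X
  Initial      0.1185      0.4039
  Change      -0.1162      0.1743
  Equil      0.002313      0.5782
  solve Keq expr → x = 0.05809; check Q = 3.6130e+04

[B]_eq = 0.002313 M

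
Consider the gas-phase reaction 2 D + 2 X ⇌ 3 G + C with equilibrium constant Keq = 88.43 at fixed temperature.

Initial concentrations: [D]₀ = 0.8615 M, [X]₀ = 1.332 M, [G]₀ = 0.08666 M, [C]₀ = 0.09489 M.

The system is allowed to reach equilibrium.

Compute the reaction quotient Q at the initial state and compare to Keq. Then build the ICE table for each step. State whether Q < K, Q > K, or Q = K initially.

Q₀ = 4.6898e-05 vs Keq = 88.43 ⇒ Q<K, forward
Step 1:
                  D         X         G         C
  init       0.8615     1.332   0.08666   0.09489
  Δ         -0.7161   -0.7161     1.074    0.3581
  eq         0.1454    0.6159     1.161     0.453
  solve Keq expr → x = 0.3581; check Q = 88.43

Q₀ = 4.6898e-05; Q < K (proceeds forward)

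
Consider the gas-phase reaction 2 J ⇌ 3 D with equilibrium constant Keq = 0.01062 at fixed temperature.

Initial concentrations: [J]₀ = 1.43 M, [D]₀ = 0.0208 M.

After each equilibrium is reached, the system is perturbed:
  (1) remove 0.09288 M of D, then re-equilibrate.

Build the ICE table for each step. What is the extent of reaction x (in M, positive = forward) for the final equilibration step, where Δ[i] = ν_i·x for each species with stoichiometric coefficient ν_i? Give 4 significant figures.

Q₀ = 4.4007e-06 vs Keq = 0.01062 ⇒ Q<K, forward
Step 1:
                    J           D
  Initial        1.43      0.0208
  Change      -0.1582      0.2372
  Equil         1.272       0.258
  solve Keq expr → x = 0.07908; check Q = 0.01062
Then remove 0.09288 M of D.
Step 2:
                    J           D
  Initial       1.272      0.1651
  Change     -0.05676     0.08514
  Equil         1.215      0.2503
  solve Keq expr → x = 0.02838; check Q = 0.01062

x = 0.02838 M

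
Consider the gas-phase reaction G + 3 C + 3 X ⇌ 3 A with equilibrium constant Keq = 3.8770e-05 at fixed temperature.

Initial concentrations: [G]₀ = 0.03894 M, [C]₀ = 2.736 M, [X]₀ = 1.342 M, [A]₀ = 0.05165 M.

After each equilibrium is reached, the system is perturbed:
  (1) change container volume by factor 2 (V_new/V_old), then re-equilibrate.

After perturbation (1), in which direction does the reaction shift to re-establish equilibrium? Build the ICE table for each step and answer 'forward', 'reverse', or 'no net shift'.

Q₀ = 7.1484e-05 vs Keq = 3.8770e-05 ⇒ Q>K, reverse
Step 1:
                    G           C           X           A
  init        0.03894       2.736       1.342     0.05165
  Δ          0.002725    0.008176    0.008176   -0.008176
  eq          0.04167       2.744        1.35     0.04347
  solve Keq expr → x = -0.002725; check Q = 3.8770e-05
Then change container volume by factor 2 (V_new/V_old).
Step 2:
                    G           C           X           A
  init        0.02083       1.372      0.6751     0.02174
  Δ          0.004109     0.01233     0.01233    -0.01233
  eq          0.02494       1.384      0.6874    0.009411
  solve Keq expr → x = -0.004109; check Q = 3.8770e-05

Direction: reverse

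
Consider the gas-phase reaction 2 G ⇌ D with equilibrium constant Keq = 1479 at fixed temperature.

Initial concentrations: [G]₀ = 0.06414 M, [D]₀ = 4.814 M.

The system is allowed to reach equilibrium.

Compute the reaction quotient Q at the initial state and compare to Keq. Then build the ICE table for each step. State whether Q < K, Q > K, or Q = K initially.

Q₀ = 1170; Q < K (proceeds forward)

Q₀ = 1170 vs Keq = 1479 ⇒ Q<K, forward
Step 1:
                    G           D
  I           0.06414       4.814
  C         -0.007067    0.003534
  E           0.05707       4.818
  solve Keq expr → x = 0.003534; check Q = 1479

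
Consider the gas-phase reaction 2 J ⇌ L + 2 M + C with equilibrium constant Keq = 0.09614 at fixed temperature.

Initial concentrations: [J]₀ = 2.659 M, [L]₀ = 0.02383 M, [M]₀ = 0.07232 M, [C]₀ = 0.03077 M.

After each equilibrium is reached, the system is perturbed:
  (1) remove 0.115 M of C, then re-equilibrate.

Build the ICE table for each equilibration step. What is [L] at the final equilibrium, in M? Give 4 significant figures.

Q₀ = 5.4242e-07 vs Keq = 0.09614 ⇒ Q<K, forward
Step 1:
                  J         L         M         C
  I           2.659   0.02383   0.07232   0.03077
  C         -0.9623    0.4812    0.9623    0.4812
  E           1.697     0.505     1.035    0.5119
  solve Keq expr → x = 0.4812; check Q = 0.09614
Then remove 0.115 M of C.
Step 2:
                  J         L         M         C
  I           1.697     0.505     1.035    0.3969
  C        -0.04823   0.02411   0.04823   0.02411
  E           1.648    0.5291     1.083    0.4211
  solve Keq expr → x = 0.02411; check Q = 0.09614

[L]_eq = 0.5291 M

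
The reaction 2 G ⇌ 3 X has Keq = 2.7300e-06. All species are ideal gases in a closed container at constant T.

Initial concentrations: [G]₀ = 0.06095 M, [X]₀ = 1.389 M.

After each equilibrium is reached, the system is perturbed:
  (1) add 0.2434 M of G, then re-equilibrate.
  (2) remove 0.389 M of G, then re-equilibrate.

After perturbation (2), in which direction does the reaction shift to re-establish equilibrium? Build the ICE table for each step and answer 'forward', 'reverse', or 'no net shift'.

Q₀ = 721.4 vs Keq = 2.7300e-06 ⇒ Q>K, reverse
Step 1:
                   G          X
  init       0.06095      1.389
  Δ           0.9168     -1.375
  eq          0.9778    0.01377
  solve Keq expr → x = -0.4584; check Q = 2.7300e-06
Then add 0.2434 M of G.
Step 2:
                   G          X
  init         1.221    0.01377
  Δ        -0.001458   0.002187
  eq            1.22    0.01595
  solve Keq expr → x = 7.2886e-04; check Q = 2.7300e-06
Then remove 0.389 M of G.
Step 3:
                   G          X
  init        0.8307    0.01595
  Δ         0.002387  -0.003581
  eq          0.8331    0.01237
  solve Keq expr → x = -0.001194; check Q = 2.7300e-06

Direction: reverse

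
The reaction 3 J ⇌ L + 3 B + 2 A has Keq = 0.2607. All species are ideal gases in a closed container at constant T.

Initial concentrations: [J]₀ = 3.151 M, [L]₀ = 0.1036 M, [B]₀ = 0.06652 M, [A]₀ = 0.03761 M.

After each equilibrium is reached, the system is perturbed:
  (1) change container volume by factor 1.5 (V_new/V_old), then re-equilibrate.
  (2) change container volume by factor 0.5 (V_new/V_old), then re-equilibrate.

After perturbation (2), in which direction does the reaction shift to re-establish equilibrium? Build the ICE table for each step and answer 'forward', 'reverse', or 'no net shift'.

Q₀ = 1.3787e-09 vs Keq = 0.2607 ⇒ Q<K, forward
Step 1:
                    J           L           B           A
  Initial       3.151      0.1036     0.06652     0.03761
  Change       -1.367      0.4555       1.367      0.9111
  Equil         1.784      0.5591       1.433      0.9487
  solve Keq expr → x = 0.4555; check Q = 0.2607
Then change container volume by factor 1.5 (V_new/V_old).
Step 2:
                    J           L           B           A
  Initial        1.19      0.3728      0.9554      0.6325
  Change      -0.1445     0.04818      0.1445     0.09636
  Equil         1.045      0.4209         1.1      0.7288
  solve Keq expr → x = 0.04818; check Q = 0.2607
Then change container volume by factor 0.5 (V_new/V_old).
Step 3:
                    J           L           B           A
  Initial        2.09      0.8419         2.2       1.458
  Change       0.4831      -0.161     -0.4831     -0.3221
  Equil         2.573      0.6808       1.717       1.136
  solve Keq expr → x = -0.161; check Q = 0.2607

Direction: reverse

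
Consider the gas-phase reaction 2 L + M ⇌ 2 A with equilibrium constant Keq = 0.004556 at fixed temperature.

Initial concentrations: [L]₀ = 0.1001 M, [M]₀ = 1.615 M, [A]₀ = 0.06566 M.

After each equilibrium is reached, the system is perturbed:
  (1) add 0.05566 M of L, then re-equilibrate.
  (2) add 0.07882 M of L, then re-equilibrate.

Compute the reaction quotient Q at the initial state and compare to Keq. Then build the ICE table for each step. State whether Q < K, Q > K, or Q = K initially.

Q₀ = 0.2664; Q > K (proceeds reverse)

Q₀ = 0.2664 vs Keq = 0.004556 ⇒ Q>K, reverse
Step 1:
                  L         M         A
  Initial    0.1001     1.615   0.06566
  Change    0.05247   0.02623  -0.05247
  Equil      0.1526     1.641   0.01319
  solve Keq expr → x = -0.02623; check Q = 0.004556
Then add 0.05566 M of L.
Step 2:
                  L         M         A
  Initial    0.2082     1.641   0.01319
  Change  -0.004419  -0.00221  0.004419
  Equil      0.2038     1.639   0.01761
  solve Keq expr → x = 0.00221; check Q = 0.004556
Then add 0.07882 M of L.
Step 3:
                  L         M         A
  Initial    0.2826     1.639   0.01761
  Change  -0.006248 -0.003124  0.006248
  Equil      0.2764     1.636   0.02386
  solve Keq expr → x = 0.003124; check Q = 0.004556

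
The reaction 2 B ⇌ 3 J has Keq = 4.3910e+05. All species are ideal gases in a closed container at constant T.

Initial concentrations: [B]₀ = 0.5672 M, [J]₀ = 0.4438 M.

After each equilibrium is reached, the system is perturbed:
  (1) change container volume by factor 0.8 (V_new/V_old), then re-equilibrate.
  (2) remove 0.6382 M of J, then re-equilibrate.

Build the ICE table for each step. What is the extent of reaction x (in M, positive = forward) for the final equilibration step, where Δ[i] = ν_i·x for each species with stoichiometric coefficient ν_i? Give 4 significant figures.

x = 8.1700e-04 M

Q₀ = 0.2717 vs Keq = 4.3910e+05 ⇒ Q<K, forward
Step 1:
                    B           J
  Initial      0.5672      0.4438
  Change       -0.565      0.8475
  Equil      0.002214       1.291
  solve Keq expr → x = 0.2825; check Q = 4.3910e+05
Then change container volume by factor 0.8 (V_new/V_old).
Step 2:
                    B           J
  Initial    0.002768       1.614
  Change   3.2531e-04 -4.8796e-04
  Equil      0.003093       1.614
  solve Keq expr → x = -1.6265e-04; check Q = 4.3910e+05
Then remove 0.6382 M of J.
Step 3:
                    B           J
  Initial    0.003093      0.9754
  Change    -0.001634    0.002451
  Equil      0.001459      0.9779
  solve Keq expr → x = 8.1700e-04; check Q = 4.3910e+05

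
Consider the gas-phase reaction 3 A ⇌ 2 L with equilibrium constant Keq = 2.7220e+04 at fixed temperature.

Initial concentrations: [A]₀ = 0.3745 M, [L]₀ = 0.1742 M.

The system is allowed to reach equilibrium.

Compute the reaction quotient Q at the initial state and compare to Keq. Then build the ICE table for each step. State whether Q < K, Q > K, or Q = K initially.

Q₀ = 0.5778 vs Keq = 2.7220e+04 ⇒ Q<K, forward
Step 1:
                  A         L
  init       0.3745    0.1742
  Δ         -0.3561    0.2374
  eq        0.01839    0.4116
  solve Keq expr → x = 0.1187; check Q = 2.7220e+04

Q₀ = 0.5778; Q < K (proceeds forward)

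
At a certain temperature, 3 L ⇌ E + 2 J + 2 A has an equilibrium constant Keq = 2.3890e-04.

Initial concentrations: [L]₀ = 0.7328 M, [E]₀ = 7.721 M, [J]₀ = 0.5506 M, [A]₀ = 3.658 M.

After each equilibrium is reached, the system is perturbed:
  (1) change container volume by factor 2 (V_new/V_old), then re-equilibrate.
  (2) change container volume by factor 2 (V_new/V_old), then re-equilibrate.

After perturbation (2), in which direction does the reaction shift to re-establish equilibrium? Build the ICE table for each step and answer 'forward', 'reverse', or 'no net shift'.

Q₀ = 79.59 vs Keq = 2.3890e-04 ⇒ Q>K, reverse
Step 1:
                  L         E         J         A
  I          0.7328     7.721    0.5506     3.658
  C          0.8206   -0.2735   -0.5471   -0.5471
  E           1.553     7.447  0.003525     3.111
  solve Keq expr → x = -0.2735; check Q = 2.3890e-04
Then change container volume by factor 2 (V_new/V_old).
Step 2:
                  L         E         J         A
  I          0.7767     3.724  0.001762     1.555
  C       -0.002611 8.7018e-04   0.00174   0.00174
  E          0.7741     3.725  0.003503     1.557
  solve Keq expr → x = 8.7018e-04; check Q = 2.3890e-04
Then change container volume by factor 2 (V_new/V_old).
Step 3:
                  L         E         J         A
  I           0.387     1.862  0.001751    0.7786
  C       -0.002562 8.5414e-04  0.001708  0.001708
  E          0.3845     1.863   0.00346    0.7803
  solve Keq expr → x = 8.5414e-04; check Q = 2.3890e-04

Direction: forward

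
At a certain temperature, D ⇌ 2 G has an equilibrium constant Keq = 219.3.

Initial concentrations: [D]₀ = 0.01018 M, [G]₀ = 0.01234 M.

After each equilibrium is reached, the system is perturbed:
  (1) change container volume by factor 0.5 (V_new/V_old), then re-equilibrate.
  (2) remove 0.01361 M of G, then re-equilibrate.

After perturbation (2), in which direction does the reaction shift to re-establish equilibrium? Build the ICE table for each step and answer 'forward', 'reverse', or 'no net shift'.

Direction: forward

Q₀ = 0.01496 vs Keq = 219.3 ⇒ Q<K, forward
Step 1:
                  D         G
  I         0.01018   0.01234
  C        -0.01018   0.02035
  E       4.8730e-06   0.03269
  solve Keq expr → x = 0.01018; check Q = 219.3
Then change container volume by factor 0.5 (V_new/V_old).
Step 2:
                  D         G
  I       9.7460e-06   0.06538
  C       9.7344e-06 -1.9469e-05
  E       1.9480e-05   0.06536
  solve Keq expr → x = -9.7344e-06; check Q = 219.3
Then remove 0.01361 M of G.
Step 3:
                  D         G
  I       1.9480e-05   0.05175
  C       -7.2612e-06 1.4522e-05
  E       1.2219e-05   0.05177
  solve Keq expr → x = 7.2612e-06; check Q = 219.3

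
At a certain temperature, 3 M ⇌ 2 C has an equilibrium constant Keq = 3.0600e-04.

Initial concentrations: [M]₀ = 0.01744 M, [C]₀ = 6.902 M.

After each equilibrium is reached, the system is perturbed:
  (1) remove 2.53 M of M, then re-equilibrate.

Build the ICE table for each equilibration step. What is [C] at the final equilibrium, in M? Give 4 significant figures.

Q₀ = 8.9807e+06 vs Keq = 3.0600e-04 ⇒ Q>K, reverse
Step 1:
                  M         C
  init      0.01744     6.902
  Δ           9.574    -6.382
  eq          9.591    0.5196
  solve Keq expr → x = -3.191; check Q = 3.0600e-04
Then remove 2.53 M of M.
Step 2:
                  M         C
  init        7.061    0.5196
  Δ          0.2596   -0.1731
  eq          7.321    0.3465
  solve Keq expr → x = -0.08655; check Q = 3.0600e-04

[C]_eq = 0.3465 M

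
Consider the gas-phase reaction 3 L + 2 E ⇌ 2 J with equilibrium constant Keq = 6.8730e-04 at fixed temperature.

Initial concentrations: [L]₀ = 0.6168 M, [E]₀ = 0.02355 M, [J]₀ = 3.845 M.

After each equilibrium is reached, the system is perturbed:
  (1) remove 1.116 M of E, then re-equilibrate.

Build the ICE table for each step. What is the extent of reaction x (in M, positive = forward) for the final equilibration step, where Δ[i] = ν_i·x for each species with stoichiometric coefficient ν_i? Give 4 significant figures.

Q₀ = 1.1360e+05 vs Keq = 6.8730e-04 ⇒ Q>K, reverse
Step 1:
                  L         E         J
  Initial    0.6168   0.02355     3.845
  Change      4.436     2.957    -2.957
  Equil       5.053     2.981    0.8876
  solve Keq expr → x = -1.479; check Q = 6.8730e-04
Then remove 1.116 M of E.
Step 2:
                  L         E         J
  Initial     5.053     1.865    0.8876
  Change      0.316    0.2107   -0.2107
  Equil       5.369     2.076    0.6769
  solve Keq expr → x = -0.1053; check Q = 6.8730e-04

x = -0.1053 M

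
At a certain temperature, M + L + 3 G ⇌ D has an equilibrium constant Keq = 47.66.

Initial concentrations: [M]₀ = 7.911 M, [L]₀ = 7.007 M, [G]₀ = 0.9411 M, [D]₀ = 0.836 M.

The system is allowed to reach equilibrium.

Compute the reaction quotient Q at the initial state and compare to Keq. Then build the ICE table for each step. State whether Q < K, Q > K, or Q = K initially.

Q₀ = 0.01809; Q < K (proceeds forward)

Q₀ = 0.01809 vs Keq = 47.66 ⇒ Q<K, forward
Step 1:
                    M           L           G           D
  init          7.911       7.007      0.9411       0.836
  Δ            -0.288      -0.288     -0.8639       0.288
  eq            7.623       6.719     0.07722       1.124
  solve Keq expr → x = 0.288; check Q = 47.66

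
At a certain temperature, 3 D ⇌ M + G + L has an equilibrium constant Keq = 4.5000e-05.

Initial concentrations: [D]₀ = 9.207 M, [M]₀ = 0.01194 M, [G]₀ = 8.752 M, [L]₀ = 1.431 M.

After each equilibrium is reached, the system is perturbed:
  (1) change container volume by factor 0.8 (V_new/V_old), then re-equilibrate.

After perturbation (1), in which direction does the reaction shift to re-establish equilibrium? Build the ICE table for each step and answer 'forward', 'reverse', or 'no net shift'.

Q₀ = 1.9160e-04 vs Keq = 4.5000e-05 ⇒ Q>K, reverse
Step 1:
                  D         M         G         L
  init        9.207   0.01194     8.752     1.431
  Δ         0.02727  -0.00909  -0.00909  -0.00909
  eq          9.234   0.00285     8.743     1.422
  solve Keq expr → x = -0.00909; check Q = 4.5000e-05
Then change container volume by factor 0.8 (V_new/V_old).
Step 2:
                  D         M         G         L
  init        11.54  0.003563     10.93     1.777
  Δ               0         0         0         0
  eq          11.54  0.003563     10.93     1.777
  solve Keq expr → x = 0; check Q = 4.5000e-05

Direction: no net shift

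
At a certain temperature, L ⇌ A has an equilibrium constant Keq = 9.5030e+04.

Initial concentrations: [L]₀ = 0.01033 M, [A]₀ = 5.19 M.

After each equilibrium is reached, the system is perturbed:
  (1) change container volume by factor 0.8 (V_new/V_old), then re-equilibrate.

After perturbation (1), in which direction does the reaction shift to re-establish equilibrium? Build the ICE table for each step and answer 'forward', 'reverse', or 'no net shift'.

Q₀ = 502.4 vs Keq = 9.5030e+04 ⇒ Q<K, forward
Step 1:
                  L         A
  Initial   0.01033      5.19
  Change   -0.01028   0.01028
  Equil   5.4722e-05       5.2
  solve Keq expr → x = 0.01028; check Q = 9.5030e+04
Then change container volume by factor 0.8 (V_new/V_old).
Step 2:
                  L         A
  Initial 6.8403e-05       6.5
  Change          0         0
  Equil   6.8403e-05       6.5
  solve Keq expr → x = 0; check Q = 9.5030e+04

Direction: no net shift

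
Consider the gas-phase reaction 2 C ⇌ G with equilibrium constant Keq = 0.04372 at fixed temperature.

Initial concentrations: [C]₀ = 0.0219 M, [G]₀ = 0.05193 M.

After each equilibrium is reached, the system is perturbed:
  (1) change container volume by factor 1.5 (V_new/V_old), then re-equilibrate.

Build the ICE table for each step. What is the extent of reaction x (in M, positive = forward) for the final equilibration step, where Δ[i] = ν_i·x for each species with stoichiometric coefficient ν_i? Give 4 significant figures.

Q₀ = 108.3 vs Keq = 0.04372 ⇒ Q>K, reverse
Step 1:
                   C          G
  I           0.0219    0.05193
  C           0.1025   -0.05125
  E           0.1244 6.7666e-04
  solve Keq expr → x = -0.05125; check Q = 0.04372
Then change container volume by factor 1.5 (V_new/V_old).
Step 2:
                   C          G
  I          0.08294 4.5110e-04
  C       2.9643e-04 -1.4821e-04
  E          0.08323 3.0289e-04
  solve Keq expr → x = -1.4821e-04; check Q = 0.04372

x = -1.4821e-04 M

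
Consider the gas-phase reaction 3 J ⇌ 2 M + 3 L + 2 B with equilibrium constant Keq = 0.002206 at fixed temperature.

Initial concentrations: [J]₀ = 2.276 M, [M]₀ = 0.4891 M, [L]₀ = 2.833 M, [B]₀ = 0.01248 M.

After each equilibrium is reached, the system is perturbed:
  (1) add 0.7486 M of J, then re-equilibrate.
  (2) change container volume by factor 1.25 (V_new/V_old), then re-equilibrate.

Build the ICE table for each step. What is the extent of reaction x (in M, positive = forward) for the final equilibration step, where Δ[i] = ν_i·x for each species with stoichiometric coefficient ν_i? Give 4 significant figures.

x = 0.01333 M

Q₀ = 7.1853e-05 vs Keq = 0.002206 ⇒ Q<K, forward
Step 1:
                    J           M           L           B
  init          2.276      0.4891       2.833     0.01248
  Δ          -0.06867     0.04578     0.06867     0.04578
  eq            2.207      0.5349       2.902     0.05826
  solve Keq expr → x = 0.02289; check Q = 0.002206
Then add 0.7486 M of J.
Step 2:
                    J           M           L           B
  init          2.956      0.5349       2.902     0.05826
  Δ           -0.0372      0.0248      0.0372      0.0248
  eq            2.919      0.5597       2.939     0.08306
  solve Keq expr → x = 0.0124; check Q = 0.002206
Then change container volume by factor 1.25 (V_new/V_old).
Step 3:
                    J           M           L           B
  init          2.335      0.4477       2.351     0.06645
  Δ          -0.03998     0.02665     0.03998     0.02665
  eq            2.295      0.4744       2.391      0.0931
  solve Keq expr → x = 0.01333; check Q = 0.002206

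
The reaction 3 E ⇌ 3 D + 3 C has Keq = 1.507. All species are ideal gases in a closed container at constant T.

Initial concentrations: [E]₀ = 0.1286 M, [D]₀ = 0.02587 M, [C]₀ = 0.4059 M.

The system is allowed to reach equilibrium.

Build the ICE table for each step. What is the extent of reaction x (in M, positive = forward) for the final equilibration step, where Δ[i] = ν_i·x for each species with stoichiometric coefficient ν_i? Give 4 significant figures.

Q₀ = 5.4441e-04 vs Keq = 1.507 ⇒ Q<K, forward
Step 1:
                    E           D           C
  init         0.1286     0.02587      0.4059
  Δ          -0.08246     0.08246     0.08246
  eq          0.04614      0.1083      0.4884
  solve Keq expr → x = 0.02749; check Q = 1.507

x = 0.02749 M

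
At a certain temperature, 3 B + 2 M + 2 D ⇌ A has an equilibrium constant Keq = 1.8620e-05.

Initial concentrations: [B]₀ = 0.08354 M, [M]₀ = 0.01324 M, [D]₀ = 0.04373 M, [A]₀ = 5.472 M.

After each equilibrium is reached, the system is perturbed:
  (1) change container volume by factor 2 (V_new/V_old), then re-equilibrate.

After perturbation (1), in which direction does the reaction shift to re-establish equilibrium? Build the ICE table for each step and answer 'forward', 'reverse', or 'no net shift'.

Direction: reverse

Q₀ = 2.7998e+10 vs Keq = 1.8620e-05 ⇒ Q>K, reverse
Step 1:
                  B         M         D         A
  I         0.08354   0.01324   0.04373     5.472
  C           6.978     4.652     4.652    -2.326
  E           7.061     4.665     4.696     3.146
  solve Keq expr → x = -2.326; check Q = 1.8620e-05
Then change container volume by factor 2 (V_new/V_old).
Step 2:
                  B         M         D         A
  I           3.531     2.333     2.348     1.573
  C           2.281     1.521     1.521   -0.7605
  E           5.812     3.854     3.869    0.8125
  solve Keq expr → x = -0.7605; check Q = 1.8620e-05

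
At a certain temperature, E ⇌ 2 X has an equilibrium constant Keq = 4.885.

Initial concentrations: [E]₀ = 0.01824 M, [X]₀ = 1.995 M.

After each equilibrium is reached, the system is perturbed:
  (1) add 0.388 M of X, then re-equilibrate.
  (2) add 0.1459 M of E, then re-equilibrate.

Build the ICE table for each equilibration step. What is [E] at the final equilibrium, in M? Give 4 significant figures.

[E]_eq = 0.542 M

Q₀ = 218.2 vs Keq = 4.885 ⇒ Q>K, reverse
Step 1:
                    E           X
  init        0.01824       1.995
  Δ             0.338     -0.6759
  eq           0.3562       1.319
  solve Keq expr → x = -0.338; check Q = 4.885
Then add 0.388 M of X.
Step 2:
                    E           X
  init         0.3562       1.707
  Δ            0.1039     -0.2079
  eq           0.4601       1.499
  solve Keq expr → x = -0.1039; check Q = 4.885
Then add 0.1459 M of E.
Step 3:
                    E           X
  init          0.606       1.499
  Δ          -0.06399       0.128
  eq            0.542       1.627
  solve Keq expr → x = 0.06399; check Q = 4.885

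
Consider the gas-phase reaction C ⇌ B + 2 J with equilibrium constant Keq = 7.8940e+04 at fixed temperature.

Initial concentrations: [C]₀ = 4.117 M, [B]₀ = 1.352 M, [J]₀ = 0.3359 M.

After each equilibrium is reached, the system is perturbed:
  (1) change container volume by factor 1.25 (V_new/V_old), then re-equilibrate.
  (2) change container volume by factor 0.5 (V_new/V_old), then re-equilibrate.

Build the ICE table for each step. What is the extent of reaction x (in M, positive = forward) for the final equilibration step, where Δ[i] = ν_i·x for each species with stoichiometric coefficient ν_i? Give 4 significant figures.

Q₀ = 0.03705 vs Keq = 7.8940e+04 ⇒ Q<K, forward
Step 1:
                   C          B          J
  I            4.117      1.352     0.3359
  C           -4.112      4.112      8.224
  E         0.005071      5.464       8.56
  solve Keq expr → x = 4.112; check Q = 7.8940e+04
Then change container volume by factor 1.25 (V_new/V_old).
Step 2:
                   C          B          J
  I         0.004057      4.371      6.848
  C        -0.001457   0.001457   0.002915
  E           0.0026      4.373      6.851
  solve Keq expr → x = 0.001457; check Q = 7.8940e+04
Then change container volume by factor 0.5 (V_new/V_old).
Step 3:
                   C          B          J
  I         0.005199      8.745       13.7
  C          0.01547   -0.01547   -0.03093
  E          0.02067       8.73      13.67
  solve Keq expr → x = -0.01547; check Q = 7.8940e+04

x = -0.01547 M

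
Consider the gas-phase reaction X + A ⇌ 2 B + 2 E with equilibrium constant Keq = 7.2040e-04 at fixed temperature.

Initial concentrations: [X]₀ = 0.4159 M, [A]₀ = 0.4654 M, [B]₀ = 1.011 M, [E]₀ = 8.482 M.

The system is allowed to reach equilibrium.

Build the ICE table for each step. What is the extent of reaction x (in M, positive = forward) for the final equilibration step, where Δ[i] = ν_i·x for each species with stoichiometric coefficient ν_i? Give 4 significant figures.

x = -0.5038 M

Q₀ = 379.9 vs Keq = 7.2040e-04 ⇒ Q>K, reverse
Step 1:
                  X         A         B         E
  init       0.4159    0.4654     1.011     8.482
  Δ          0.5038    0.5038    -1.008    -1.008
  eq         0.9197    0.9692   0.00339     7.474
  solve Keq expr → x = -0.5038; check Q = 7.2040e-04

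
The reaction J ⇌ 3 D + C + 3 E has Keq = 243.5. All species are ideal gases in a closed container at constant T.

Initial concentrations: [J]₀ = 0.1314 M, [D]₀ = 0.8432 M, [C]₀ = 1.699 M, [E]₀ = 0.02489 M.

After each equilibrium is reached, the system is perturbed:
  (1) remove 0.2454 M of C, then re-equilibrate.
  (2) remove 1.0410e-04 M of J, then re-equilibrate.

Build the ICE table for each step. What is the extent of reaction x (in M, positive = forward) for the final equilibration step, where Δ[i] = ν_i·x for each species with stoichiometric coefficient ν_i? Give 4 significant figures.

x = -1.0145e-04 M

Q₀ = 1.1953e-04 vs Keq = 243.5 ⇒ Q<K, forward
Step 1:
                    J           D           C           E
  init         0.1314      0.8432       1.699     0.02489
  Δ           -0.1304      0.3911      0.1304      0.3911
  eq         0.001017       1.234       1.829       0.416
  solve Keq expr → x = 0.1304; check Q = 243.5
Then remove 0.2454 M of C.
Step 2:
                    J           D           C           E
  init       0.001017       1.234       1.584       0.416
  Δ       -1.3302e-04  3.9905e-04  1.3302e-04  3.9905e-04
  eq       8.8444e-04       1.235       1.584      0.4164
  solve Keq expr → x = 1.3302e-04; check Q = 243.5
Then remove 1.0410e-04 M of J.
Step 3:
                    J           D           C           E
  init     7.8034e-04       1.235       1.584      0.4164
  Δ        1.0145e-04 -3.0436e-04 -1.0145e-04 -3.0436e-04
  eq       8.8179e-04       1.234       1.584      0.4161
  solve Keq expr → x = -1.0145e-04; check Q = 243.5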